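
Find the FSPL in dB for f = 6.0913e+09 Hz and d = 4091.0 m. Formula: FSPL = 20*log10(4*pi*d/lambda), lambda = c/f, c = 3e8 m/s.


lambda = c / f = 3.0000e+08 / 6.0913e+09 = 0.04925057 m
FSPL = 20 * log10(4*pi*4091.0/0.04925057) = 120.4 dB

120.4 dB


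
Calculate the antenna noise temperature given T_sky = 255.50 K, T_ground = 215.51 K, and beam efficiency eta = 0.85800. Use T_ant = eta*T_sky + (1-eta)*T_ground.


T_ant = 0.85800 * 255.50 + (1 - 0.85800) * 215.51 = 249.8 K

249.8 K


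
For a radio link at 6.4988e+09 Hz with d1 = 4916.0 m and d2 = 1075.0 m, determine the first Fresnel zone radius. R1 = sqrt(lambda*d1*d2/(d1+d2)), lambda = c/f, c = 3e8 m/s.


lambda = c / f = 3.0000e+08 / 6.4988e+09 = 0.04616237 m
R1 = sqrt(0.04616237 * 4916.0 * 1075.0 / (4916.0 + 1075.0)) = 6.381 m

6.381 m


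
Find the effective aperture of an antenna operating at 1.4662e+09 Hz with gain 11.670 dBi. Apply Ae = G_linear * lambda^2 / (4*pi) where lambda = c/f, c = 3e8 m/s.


lambda = c / f = 3.0000e+08 / 1.4662e+09 = 0.2046106 m
G_linear = 10^(11.670/10) = 14.68926
Ae = G_linear * lambda^2 / (4*pi) = 14.68926 * 0.2046106^2 / (4*pi) = 0.04894 m^2

0.04894 m^2


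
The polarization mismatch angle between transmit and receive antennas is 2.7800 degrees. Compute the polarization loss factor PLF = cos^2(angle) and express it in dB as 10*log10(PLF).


PLF_linear = cos^2(2.7800 deg) = 0.9976476
PLF_dB = 10 * log10(0.9976476) = -0.01023 dB

-0.01023 dB


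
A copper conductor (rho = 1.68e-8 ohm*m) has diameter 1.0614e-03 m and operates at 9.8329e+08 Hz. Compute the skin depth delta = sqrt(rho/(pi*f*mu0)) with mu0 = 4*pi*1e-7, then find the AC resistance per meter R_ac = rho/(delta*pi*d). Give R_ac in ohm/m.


delta = sqrt(1.68e-8 / (pi * 9.8329e+08 * 4*pi*1e-7)) = 2.080338e-06 m
R_ac = 1.68e-8 / (2.080338e-06 * pi * 1.0614e-03) = 2.422 ohm/m

2.422 ohm/m


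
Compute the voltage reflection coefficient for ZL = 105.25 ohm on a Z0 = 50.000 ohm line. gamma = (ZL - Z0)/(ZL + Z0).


gamma = (105.25 - 50.000) / (105.25 + 50.000) = 0.3559

0.3559


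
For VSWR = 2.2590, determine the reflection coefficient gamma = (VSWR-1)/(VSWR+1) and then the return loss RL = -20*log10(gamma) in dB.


gamma = (2.2590 - 1) / (2.2590 + 1) = 0.3863148
RL = -20 * log10(0.3863148) = 8.261 dB

8.261 dB


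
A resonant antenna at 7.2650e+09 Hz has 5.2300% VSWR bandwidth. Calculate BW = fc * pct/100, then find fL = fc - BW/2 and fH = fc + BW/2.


BW = 7.2650e+09 * 5.2300/100 = 3.799595e+08 Hz
fL = 7.2650e+09 - 3.799595e+08/2 = 7.075e+09 Hz
fH = 7.2650e+09 + 3.799595e+08/2 = 7.455e+09 Hz

BW=3.800e+08 Hz, fL=7.075e+09 Hz, fH=7.455e+09 Hz


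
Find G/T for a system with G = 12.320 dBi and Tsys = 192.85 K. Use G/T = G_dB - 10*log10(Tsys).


G/T = 12.320 - 10*log10(192.85) = 12.320 - 22.85220 = -10.53 dB/K

-10.53 dB/K


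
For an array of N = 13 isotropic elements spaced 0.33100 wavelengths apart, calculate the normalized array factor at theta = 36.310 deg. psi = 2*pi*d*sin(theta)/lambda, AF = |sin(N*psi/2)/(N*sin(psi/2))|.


psi = 2*pi*0.33100*sin(36.310 deg) = 1.231523 rad
AF = |sin(13*1.231523/2) / (13*sin(1.231523/2))| = 0.1317

0.1317


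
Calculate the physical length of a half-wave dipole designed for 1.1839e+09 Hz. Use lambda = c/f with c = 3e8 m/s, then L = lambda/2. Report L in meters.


lambda = c / f = 3.0000e+08 / 1.1839e+09 = 0.2533998 m
L = lambda / 2 = 0.2533998 / 2 = 0.1267 m

0.1267 m


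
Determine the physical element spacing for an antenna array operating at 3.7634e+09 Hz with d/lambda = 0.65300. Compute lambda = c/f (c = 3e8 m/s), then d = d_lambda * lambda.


lambda = c / f = 3.0000e+08 / 3.7634e+09 = 0.07971515 m
d = 0.65300 * 0.07971515 = 0.05205 m

0.05205 m


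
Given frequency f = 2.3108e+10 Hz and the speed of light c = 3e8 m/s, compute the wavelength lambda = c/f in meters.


lambda = c / f = 3.0000e+08 / 2.3108e+10 = 0.01298 m

0.01298 m


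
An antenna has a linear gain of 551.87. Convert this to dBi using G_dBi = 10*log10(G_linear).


G_dBi = 10 * log10(551.87) = 27.42 dBi

27.42 dBi


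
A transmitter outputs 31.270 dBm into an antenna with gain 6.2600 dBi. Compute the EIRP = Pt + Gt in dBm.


EIRP = Pt + Gt = 31.270 + 6.2600 = 37.53 dBm

37.53 dBm


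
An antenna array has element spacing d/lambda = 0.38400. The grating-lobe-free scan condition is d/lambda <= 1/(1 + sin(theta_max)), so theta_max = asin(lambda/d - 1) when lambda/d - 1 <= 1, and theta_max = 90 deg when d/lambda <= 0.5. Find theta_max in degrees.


lambda/d - 1 = 1/0.38400 - 1 = 1.604167 >= 1
d/lambda <= 0.5, so the array can scan to endfire without grating lobes: theta_max = 90 deg

90 deg


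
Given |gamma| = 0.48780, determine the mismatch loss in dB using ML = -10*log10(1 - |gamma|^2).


ML = -10 * log10(1 - 0.48780^2) = -10 * log10(0.76205116) = 1.180 dB

1.180 dB


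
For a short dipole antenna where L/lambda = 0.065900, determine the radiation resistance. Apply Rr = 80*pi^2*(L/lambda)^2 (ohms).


Rr = 80 * pi^2 * (0.065900)^2 = 80 * 9.869604 * 4.342810e-03 = 3.429 ohm

3.429 ohm


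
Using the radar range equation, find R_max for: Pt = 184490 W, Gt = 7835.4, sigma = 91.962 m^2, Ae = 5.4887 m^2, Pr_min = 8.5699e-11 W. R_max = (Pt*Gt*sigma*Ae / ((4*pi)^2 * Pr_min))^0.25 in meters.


R^4 = 184490*7835.4*91.962*5.4887 / ((4*pi)^2 * 8.5699e-11) = 5.391585e+19
R_max = 5.391585e+19^0.25 = 85690 m

85690 m


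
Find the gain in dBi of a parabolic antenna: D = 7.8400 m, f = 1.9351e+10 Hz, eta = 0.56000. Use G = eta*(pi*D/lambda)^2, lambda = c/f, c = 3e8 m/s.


lambda = c / f = 3.0000e+08 / 1.9351e+10 = 0.01550307 m
G_linear = 0.56000 * (pi * 7.8400 / 0.01550307)^2 = 1.413463e+06
G_dBi = 10 * log10(1.413463e+06) = 61.50 dBi

61.50 dBi


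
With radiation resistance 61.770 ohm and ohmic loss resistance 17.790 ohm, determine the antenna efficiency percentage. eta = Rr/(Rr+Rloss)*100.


eta = 61.770 / (61.770 + 17.790) * 100 = 77.64%

77.64%


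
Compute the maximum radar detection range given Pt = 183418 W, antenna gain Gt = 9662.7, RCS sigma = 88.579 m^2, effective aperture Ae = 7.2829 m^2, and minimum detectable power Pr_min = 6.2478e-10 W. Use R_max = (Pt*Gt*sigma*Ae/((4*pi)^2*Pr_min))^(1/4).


R^4 = 183418*9662.7*88.579*7.2829 / ((4*pi)^2 * 6.2478e-10) = 1.158854e+19
R_max = 1.158854e+19^0.25 = 58345 m

58345 m


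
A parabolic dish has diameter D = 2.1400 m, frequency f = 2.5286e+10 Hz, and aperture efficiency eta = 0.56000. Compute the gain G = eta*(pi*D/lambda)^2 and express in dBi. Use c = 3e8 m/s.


lambda = c / f = 3.0000e+08 / 2.5286e+10 = 0.01186427 m
G_linear = 0.56000 * (pi * 2.1400 / 0.01186427)^2 = 179818.0
G_dBi = 10 * log10(179818.0) = 52.55 dBi

52.55 dBi


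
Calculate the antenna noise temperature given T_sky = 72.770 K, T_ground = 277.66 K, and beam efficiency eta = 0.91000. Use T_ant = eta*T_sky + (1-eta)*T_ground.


T_ant = 0.91000 * 72.770 + (1 - 0.91000) * 277.66 = 91.21 K

91.21 K


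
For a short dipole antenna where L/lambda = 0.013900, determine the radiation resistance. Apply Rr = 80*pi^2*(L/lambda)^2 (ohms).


Rr = 80 * pi^2 * (0.013900)^2 = 80 * 9.869604 * 1.932100e-04 = 0.1526 ohm

0.1526 ohm


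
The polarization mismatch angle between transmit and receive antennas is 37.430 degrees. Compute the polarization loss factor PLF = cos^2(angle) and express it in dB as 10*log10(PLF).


PLF_linear = cos^2(37.430 deg) = 0.6305892
PLF_dB = 10 * log10(0.6305892) = -2.003 dB

-2.003 dB


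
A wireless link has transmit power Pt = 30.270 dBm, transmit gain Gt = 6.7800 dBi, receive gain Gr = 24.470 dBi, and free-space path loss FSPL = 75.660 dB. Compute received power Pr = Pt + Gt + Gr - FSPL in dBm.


Pr = 30.270 + 6.7800 + 24.470 - 75.660 = -14.14 dBm

-14.14 dBm


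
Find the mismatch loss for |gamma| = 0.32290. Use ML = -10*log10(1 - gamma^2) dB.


ML = -10 * log10(1 - 0.32290^2) = -10 * log10(0.89573559) = 0.4782 dB

0.4782 dB


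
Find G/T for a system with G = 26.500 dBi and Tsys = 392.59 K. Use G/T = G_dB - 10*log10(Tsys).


G/T = 26.500 - 10*log10(392.59) = 26.500 - 25.93939 = 0.5606 dB/K

0.5606 dB/K


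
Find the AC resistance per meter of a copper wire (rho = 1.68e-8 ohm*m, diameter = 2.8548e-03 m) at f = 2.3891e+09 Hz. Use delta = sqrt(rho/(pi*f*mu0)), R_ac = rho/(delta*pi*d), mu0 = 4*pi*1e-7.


delta = sqrt(1.68e-8 / (pi * 2.3891e+09 * 4*pi*1e-7)) = 1.334620e-06 m
R_ac = 1.68e-8 / (1.334620e-06 * pi * 2.8548e-03) = 1.404 ohm/m

1.404 ohm/m


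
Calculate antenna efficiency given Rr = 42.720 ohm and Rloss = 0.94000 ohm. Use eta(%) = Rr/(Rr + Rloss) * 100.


eta = 42.720 / (42.720 + 0.94000) * 100 = 97.85%

97.85%


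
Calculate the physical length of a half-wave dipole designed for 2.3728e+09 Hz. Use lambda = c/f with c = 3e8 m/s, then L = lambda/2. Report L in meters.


lambda = c / f = 3.0000e+08 / 2.3728e+09 = 0.1264329 m
L = lambda / 2 = 0.1264329 / 2 = 0.06322 m

0.06322 m


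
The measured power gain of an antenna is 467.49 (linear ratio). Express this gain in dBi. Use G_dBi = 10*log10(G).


G_dBi = 10 * log10(467.49) = 26.70 dBi

26.70 dBi


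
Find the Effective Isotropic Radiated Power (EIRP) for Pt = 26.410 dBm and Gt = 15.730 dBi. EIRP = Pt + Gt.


EIRP = Pt + Gt = 26.410 + 15.730 = 42.14 dBm

42.14 dBm


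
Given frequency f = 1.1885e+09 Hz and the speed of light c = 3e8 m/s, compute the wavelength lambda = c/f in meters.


lambda = c / f = 3.0000e+08 / 1.1885e+09 = 0.2524 m

0.2524 m


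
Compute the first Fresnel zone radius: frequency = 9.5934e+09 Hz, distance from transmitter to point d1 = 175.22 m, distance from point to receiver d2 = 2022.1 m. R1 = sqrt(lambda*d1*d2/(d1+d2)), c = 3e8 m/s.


lambda = c / f = 3.0000e+08 / 9.5934e+09 = 0.03127150 m
R1 = sqrt(0.03127150 * 175.22 * 2022.1 / (175.22 + 2022.1)) = 2.246 m

2.246 m


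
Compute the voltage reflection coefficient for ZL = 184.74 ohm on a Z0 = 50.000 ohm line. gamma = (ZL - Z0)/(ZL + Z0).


gamma = (184.74 - 50.000) / (184.74 + 50.000) = 0.5740

0.5740


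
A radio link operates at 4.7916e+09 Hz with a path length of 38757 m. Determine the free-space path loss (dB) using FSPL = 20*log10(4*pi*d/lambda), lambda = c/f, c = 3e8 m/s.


lambda = c / f = 3.0000e+08 / 4.7916e+09 = 0.06260957 m
FSPL = 20 * log10(4*pi*38757/0.06260957) = 137.8 dB

137.8 dB


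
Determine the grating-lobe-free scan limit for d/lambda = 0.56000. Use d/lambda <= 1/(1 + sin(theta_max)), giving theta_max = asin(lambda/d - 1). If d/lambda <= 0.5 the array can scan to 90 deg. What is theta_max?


lambda/d - 1 = 1/0.56000 - 1 = 0.7857143
theta_max = asin(0.7857143) = 51.79 deg

51.79 deg


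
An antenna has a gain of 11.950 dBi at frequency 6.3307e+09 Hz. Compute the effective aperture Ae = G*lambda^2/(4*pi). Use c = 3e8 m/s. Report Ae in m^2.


lambda = c / f = 3.0000e+08 / 6.3307e+09 = 0.04738812 m
G_linear = 10^(11.950/10) = 15.66751
Ae = G_linear * lambda^2 / (4*pi) = 15.66751 * 0.04738812^2 / (4*pi) = 2.800e-03 m^2

2.800e-03 m^2


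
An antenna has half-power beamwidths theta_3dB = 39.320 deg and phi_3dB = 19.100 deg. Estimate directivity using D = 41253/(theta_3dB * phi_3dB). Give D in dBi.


D_linear = 41253 / (39.320 * 19.100) = 54.92988
D_dBi = 10 * log10(54.92988) = 17.40 dBi

17.40 dBi


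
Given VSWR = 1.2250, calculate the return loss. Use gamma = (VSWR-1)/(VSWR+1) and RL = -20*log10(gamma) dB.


gamma = (1.2250 - 1) / (1.2250 + 1) = 0.1011236
RL = -20 * log10(0.1011236) = 19.90 dB

19.90 dB


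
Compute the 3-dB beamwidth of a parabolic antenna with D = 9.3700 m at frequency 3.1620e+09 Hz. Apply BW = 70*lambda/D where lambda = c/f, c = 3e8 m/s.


lambda = c / f = 3.0000e+08 / 3.1620e+09 = 0.09487666 m
BW = 70 * 0.09487666 / 9.3700 = 0.7088 deg

0.7088 deg


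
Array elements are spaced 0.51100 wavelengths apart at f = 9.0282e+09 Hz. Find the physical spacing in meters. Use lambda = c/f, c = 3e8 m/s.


lambda = c / f = 3.0000e+08 / 9.0282e+09 = 0.03322922 m
d = 0.51100 * 0.03322922 = 0.01698 m

0.01698 m


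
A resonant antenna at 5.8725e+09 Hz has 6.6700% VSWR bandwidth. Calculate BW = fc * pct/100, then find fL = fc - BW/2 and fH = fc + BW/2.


BW = 5.8725e+09 * 6.6700/100 = 3.916958e+08 Hz
fL = 5.8725e+09 - 3.916958e+08/2 = 5.677e+09 Hz
fH = 5.8725e+09 + 3.916958e+08/2 = 6.068e+09 Hz

BW=3.917e+08 Hz, fL=5.677e+09 Hz, fH=6.068e+09 Hz


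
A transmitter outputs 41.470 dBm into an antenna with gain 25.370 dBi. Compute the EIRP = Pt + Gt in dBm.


EIRP = Pt + Gt = 41.470 + 25.370 = 66.84 dBm

66.84 dBm


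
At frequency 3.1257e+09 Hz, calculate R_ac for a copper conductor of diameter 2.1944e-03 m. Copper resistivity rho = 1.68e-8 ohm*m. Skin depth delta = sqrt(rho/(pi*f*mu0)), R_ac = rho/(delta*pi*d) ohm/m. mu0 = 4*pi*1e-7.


delta = sqrt(1.68e-8 / (pi * 3.1257e+09 * 4*pi*1e-7)) = 1.166813e-06 m
R_ac = 1.68e-8 / (1.166813e-06 * pi * 2.1944e-03) = 2.089 ohm/m

2.089 ohm/m


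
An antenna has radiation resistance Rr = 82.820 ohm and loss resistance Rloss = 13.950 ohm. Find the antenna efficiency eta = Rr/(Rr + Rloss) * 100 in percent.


eta = 82.820 / (82.820 + 13.950) * 100 = 85.58%

85.58%


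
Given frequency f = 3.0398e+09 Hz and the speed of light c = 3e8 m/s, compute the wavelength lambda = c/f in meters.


lambda = c / f = 3.0000e+08 / 3.0398e+09 = 0.09869 m

0.09869 m


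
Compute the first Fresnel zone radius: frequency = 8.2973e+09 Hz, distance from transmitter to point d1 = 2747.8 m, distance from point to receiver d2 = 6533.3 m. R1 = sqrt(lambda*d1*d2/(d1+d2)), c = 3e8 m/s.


lambda = c / f = 3.0000e+08 / 8.2973e+09 = 0.03615634 m
R1 = sqrt(0.03615634 * 2747.8 * 6533.3 / (2747.8 + 6533.3)) = 8.363 m

8.363 m


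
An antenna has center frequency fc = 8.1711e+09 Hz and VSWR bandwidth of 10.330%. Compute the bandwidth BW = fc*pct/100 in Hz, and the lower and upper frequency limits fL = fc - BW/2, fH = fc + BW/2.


BW = 8.1711e+09 * 10.330/100 = 8.440746e+08 Hz
fL = 8.1711e+09 - 8.440746e+08/2 = 7.749e+09 Hz
fH = 8.1711e+09 + 8.440746e+08/2 = 8.593e+09 Hz

BW=8.441e+08 Hz, fL=7.749e+09 Hz, fH=8.593e+09 Hz


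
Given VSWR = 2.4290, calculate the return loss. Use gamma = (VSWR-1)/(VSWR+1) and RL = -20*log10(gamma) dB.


gamma = (2.4290 - 1) / (2.4290 + 1) = 0.4167396
RL = -20 * log10(0.4167396) = 7.603 dB

7.603 dB


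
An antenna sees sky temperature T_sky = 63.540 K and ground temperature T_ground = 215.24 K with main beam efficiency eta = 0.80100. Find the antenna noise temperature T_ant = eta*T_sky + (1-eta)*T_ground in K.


T_ant = 0.80100 * 63.540 + (1 - 0.80100) * 215.24 = 93.73 K

93.73 K


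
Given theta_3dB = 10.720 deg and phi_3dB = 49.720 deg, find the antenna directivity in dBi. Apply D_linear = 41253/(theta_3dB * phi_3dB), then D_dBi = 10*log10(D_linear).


D_linear = 41253 / (10.720 * 49.720) = 77.39798
D_dBi = 10 * log10(77.39798) = 18.89 dBi

18.89 dBi


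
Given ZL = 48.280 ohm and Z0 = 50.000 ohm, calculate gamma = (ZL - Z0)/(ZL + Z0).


gamma = (48.280 - 50.000) / (48.280 + 50.000) = -0.01750

-0.01750


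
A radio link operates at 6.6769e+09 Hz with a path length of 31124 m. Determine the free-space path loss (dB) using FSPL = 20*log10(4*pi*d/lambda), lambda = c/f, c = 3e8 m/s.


lambda = c / f = 3.0000e+08 / 6.6769e+09 = 0.04493103 m
FSPL = 20 * log10(4*pi*31124/0.04493103) = 138.8 dB

138.8 dB


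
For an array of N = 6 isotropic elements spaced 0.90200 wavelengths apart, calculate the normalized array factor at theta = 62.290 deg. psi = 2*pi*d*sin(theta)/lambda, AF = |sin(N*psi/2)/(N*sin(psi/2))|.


psi = 2*pi*0.90200*sin(62.290 deg) = 5.017449 rad
AF = |sin(6*5.017449/2) / (6*sin(5.017449/2))| = 0.1718

0.1718


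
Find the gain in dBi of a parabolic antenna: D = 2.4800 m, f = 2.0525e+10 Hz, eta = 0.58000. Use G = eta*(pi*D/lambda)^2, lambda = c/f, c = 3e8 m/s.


lambda = c / f = 3.0000e+08 / 2.0525e+10 = 0.01461632 m
G_linear = 0.58000 * (pi * 2.4800 / 0.01461632)^2 = 164799.2
G_dBi = 10 * log10(164799.2) = 52.17 dBi

52.17 dBi


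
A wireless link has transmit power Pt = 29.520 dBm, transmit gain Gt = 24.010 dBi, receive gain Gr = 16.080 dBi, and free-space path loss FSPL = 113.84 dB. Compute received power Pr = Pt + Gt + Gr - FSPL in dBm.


Pr = 29.520 + 24.010 + 16.080 - 113.84 = -44.23 dBm

-44.23 dBm


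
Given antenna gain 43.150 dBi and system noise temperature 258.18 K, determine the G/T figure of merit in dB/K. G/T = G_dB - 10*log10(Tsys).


G/T = 43.150 - 10*log10(258.18) = 43.150 - 24.11923 = 19.03 dB/K

19.03 dB/K


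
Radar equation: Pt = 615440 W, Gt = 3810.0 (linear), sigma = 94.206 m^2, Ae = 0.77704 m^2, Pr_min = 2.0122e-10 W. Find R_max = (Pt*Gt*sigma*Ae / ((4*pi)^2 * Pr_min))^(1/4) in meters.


R^4 = 615440*3810.0*94.206*0.77704 / ((4*pi)^2 * 2.0122e-10) = 5.401841e+18
R_max = 5.401841e+18^0.25 = 48210 m

48210 m


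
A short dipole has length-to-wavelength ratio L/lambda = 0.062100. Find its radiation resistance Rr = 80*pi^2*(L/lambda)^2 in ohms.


Rr = 80 * pi^2 * (0.062100)^2 = 80 * 9.869604 * 3.856410e-03 = 3.045 ohm

3.045 ohm


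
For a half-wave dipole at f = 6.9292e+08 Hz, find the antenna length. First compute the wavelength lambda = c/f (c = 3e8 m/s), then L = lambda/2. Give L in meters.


lambda = c / f = 3.0000e+08 / 6.9292e+08 = 0.4329504 m
L = lambda / 2 = 0.4329504 / 2 = 0.2165 m

0.2165 m


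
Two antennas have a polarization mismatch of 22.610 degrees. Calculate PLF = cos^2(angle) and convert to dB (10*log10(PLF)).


PLF_linear = cos^2(22.610 deg) = 0.8521932
PLF_dB = 10 * log10(0.8521932) = -0.6946 dB

-0.6946 dB


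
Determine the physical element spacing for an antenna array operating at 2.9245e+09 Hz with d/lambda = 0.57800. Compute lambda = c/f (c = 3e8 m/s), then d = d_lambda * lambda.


lambda = c / f = 3.0000e+08 / 2.9245e+09 = 0.1025816 m
d = 0.57800 * 0.1025816 = 0.05929 m

0.05929 m


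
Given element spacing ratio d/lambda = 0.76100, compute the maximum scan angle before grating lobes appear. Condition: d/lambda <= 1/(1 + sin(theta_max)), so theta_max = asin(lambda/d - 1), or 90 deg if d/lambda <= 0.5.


lambda/d - 1 = 1/0.76100 - 1 = 0.3140604
theta_max = asin(0.3140604) = 18.30 deg

18.30 deg


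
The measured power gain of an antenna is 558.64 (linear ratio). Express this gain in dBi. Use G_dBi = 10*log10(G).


G_dBi = 10 * log10(558.64) = 27.47 dBi

27.47 dBi


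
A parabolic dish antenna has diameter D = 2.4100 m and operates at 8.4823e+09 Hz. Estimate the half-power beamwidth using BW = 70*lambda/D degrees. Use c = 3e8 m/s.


lambda = c / f = 3.0000e+08 / 8.4823e+09 = 0.03536777 m
BW = 70 * 0.03536777 / 2.4100 = 1.027 deg

1.027 deg


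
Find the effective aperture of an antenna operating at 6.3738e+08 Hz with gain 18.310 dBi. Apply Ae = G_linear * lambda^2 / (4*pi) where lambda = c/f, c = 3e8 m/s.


lambda = c / f = 3.0000e+08 / 6.3738e+08 = 0.4706768 m
G_linear = 10^(18.310/10) = 67.76415
Ae = G_linear * lambda^2 / (4*pi) = 67.76415 * 0.4706768^2 / (4*pi) = 1.195 m^2

1.195 m^2


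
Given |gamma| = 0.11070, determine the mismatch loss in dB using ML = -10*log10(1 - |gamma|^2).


ML = -10 * log10(1 - 0.11070^2) = -10 * log10(0.98774551) = 0.05355 dB

0.05355 dB


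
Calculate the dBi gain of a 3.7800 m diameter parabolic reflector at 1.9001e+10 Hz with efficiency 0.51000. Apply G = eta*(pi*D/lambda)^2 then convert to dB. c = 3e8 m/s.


lambda = c / f = 3.0000e+08 / 1.9001e+10 = 0.01578864 m
G_linear = 0.51000 * (pi * 3.7800 / 0.01578864)^2 = 288512.1
G_dBi = 10 * log10(288512.1) = 54.60 dBi

54.60 dBi


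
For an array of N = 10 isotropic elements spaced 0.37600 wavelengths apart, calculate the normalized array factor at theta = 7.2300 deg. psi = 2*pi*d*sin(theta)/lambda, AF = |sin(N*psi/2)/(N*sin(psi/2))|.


psi = 2*pi*0.37600*sin(7.2300 deg) = 0.2973242 rad
AF = |sin(10*0.2973242/2) / (10*sin(0.2973242/2))| = 0.6728

0.6728


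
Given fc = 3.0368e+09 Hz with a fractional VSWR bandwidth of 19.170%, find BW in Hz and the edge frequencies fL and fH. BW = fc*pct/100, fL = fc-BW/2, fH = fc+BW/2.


BW = 3.0368e+09 * 19.170/100 = 5.821546e+08 Hz
fL = 3.0368e+09 - 5.821546e+08/2 = 2.746e+09 Hz
fH = 3.0368e+09 + 5.821546e+08/2 = 3.328e+09 Hz

BW=5.822e+08 Hz, fL=2.746e+09 Hz, fH=3.328e+09 Hz


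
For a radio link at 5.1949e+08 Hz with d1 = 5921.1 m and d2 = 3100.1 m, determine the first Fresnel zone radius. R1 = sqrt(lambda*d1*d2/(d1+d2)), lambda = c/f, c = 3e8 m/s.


lambda = c / f = 3.0000e+08 / 5.1949e+08 = 0.5774895 m
R1 = sqrt(0.5774895 * 5921.1 * 3100.1 / (5921.1 + 3100.1)) = 34.28 m

34.28 m


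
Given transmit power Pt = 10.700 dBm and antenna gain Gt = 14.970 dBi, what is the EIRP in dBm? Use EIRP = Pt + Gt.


EIRP = Pt + Gt = 10.700 + 14.970 = 25.67 dBm

25.67 dBm


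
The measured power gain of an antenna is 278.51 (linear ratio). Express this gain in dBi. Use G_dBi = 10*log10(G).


G_dBi = 10 * log10(278.51) = 24.45 dBi

24.45 dBi


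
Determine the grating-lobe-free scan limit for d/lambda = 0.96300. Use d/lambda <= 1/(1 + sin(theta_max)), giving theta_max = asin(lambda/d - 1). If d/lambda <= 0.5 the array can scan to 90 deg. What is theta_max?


lambda/d - 1 = 1/0.96300 - 1 = 0.03842160
theta_max = asin(0.03842160) = 2.202 deg

2.202 deg


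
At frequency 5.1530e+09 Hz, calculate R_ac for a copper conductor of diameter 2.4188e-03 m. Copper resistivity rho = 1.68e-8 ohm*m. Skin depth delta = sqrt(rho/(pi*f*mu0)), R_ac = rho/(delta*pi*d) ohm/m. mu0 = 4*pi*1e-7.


delta = sqrt(1.68e-8 / (pi * 5.1530e+09 * 4*pi*1e-7)) = 9.087506e-07 m
R_ac = 1.68e-8 / (9.087506e-07 * pi * 2.4188e-03) = 2.433 ohm/m

2.433 ohm/m


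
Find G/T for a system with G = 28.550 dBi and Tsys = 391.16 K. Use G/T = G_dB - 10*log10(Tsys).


G/T = 28.550 - 10*log10(391.16) = 28.550 - 25.92354 = 2.626 dB/K

2.626 dB/K


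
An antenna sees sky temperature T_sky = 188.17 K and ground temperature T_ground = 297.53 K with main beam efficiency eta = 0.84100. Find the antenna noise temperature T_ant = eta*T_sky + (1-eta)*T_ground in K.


T_ant = 0.84100 * 188.17 + (1 - 0.84100) * 297.53 = 205.6 K

205.6 K


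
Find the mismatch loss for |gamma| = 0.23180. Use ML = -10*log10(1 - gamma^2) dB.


ML = -10 * log10(1 - 0.23180^2) = -10 * log10(0.94626876) = 0.2399 dB

0.2399 dB


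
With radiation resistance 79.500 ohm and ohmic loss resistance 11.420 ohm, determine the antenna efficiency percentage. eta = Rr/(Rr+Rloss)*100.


eta = 79.500 / (79.500 + 11.420) * 100 = 87.44%

87.44%


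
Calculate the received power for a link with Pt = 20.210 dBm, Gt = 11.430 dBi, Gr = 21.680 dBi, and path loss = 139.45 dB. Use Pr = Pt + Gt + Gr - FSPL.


Pr = 20.210 + 11.430 + 21.680 - 139.45 = -86.13 dBm

-86.13 dBm


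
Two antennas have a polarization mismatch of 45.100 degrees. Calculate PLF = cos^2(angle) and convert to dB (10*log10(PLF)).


PLF_linear = cos^2(45.100 deg) = 0.4982547
PLF_dB = 10 * log10(0.4982547) = -3.025 dB

-3.025 dB


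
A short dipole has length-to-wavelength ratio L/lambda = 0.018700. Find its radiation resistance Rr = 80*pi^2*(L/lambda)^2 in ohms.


Rr = 80 * pi^2 * (0.018700)^2 = 80 * 9.869604 * 3.496900e-04 = 0.2761 ohm

0.2761 ohm


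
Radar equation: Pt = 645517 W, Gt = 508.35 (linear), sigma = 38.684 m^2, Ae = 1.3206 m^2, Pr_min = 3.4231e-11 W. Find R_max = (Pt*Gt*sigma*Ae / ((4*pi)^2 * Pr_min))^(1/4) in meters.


R^4 = 645517*508.35*38.684*1.3206 / ((4*pi)^2 * 3.4231e-11) = 3.101229e+18
R_max = 3.101229e+18^0.25 = 41965 m

41965 m


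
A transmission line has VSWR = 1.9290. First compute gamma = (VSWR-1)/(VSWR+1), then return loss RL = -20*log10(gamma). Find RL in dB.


gamma = (1.9290 - 1) / (1.9290 + 1) = 0.3171731
RL = -20 * log10(0.3171731) = 9.974 dB

9.974 dB


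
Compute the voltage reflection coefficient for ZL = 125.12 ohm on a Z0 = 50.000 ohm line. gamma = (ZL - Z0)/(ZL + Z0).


gamma = (125.12 - 50.000) / (125.12 + 50.000) = 0.4290

0.4290


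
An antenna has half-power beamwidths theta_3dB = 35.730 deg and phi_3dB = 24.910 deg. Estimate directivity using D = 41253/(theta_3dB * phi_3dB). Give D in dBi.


D_linear = 41253 / (35.730 * 24.910) = 46.34990
D_dBi = 10 * log10(46.34990) = 16.66 dBi

16.66 dBi


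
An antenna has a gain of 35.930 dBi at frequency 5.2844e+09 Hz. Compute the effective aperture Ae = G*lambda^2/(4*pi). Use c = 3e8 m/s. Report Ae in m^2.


lambda = c / f = 3.0000e+08 / 5.2844e+09 = 0.05677087 m
G_linear = 10^(35.930/10) = 3917.419
Ae = G_linear * lambda^2 / (4*pi) = 3917.419 * 0.05677087^2 / (4*pi) = 1.005 m^2

1.005 m^2


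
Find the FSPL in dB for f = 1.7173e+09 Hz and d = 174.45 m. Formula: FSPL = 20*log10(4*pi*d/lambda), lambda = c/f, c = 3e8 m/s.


lambda = c / f = 3.0000e+08 / 1.7173e+09 = 0.1746928 m
FSPL = 20 * log10(4*pi*174.45/0.1746928) = 81.97 dB

81.97 dB


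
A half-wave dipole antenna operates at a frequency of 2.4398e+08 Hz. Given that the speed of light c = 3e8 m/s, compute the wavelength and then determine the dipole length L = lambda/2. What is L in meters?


lambda = c / f = 3.0000e+08 / 2.4398e+08 = 1.229609 m
L = lambda / 2 = 1.229609 / 2 = 0.6148 m

0.6148 m


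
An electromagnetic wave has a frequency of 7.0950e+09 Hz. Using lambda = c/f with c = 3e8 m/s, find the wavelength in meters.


lambda = c / f = 3.0000e+08 / 7.0950e+09 = 0.04228 m

0.04228 m


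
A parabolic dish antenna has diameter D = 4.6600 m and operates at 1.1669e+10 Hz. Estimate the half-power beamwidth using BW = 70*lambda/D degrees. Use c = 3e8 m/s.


lambda = c / f = 3.0000e+08 / 1.1669e+10 = 0.02570914 m
BW = 70 * 0.02570914 / 4.6600 = 0.3862 deg

0.3862 deg


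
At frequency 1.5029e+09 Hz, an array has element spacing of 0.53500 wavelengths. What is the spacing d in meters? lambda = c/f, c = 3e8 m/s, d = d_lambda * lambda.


lambda = c / f = 3.0000e+08 / 1.5029e+09 = 0.1996141 m
d = 0.53500 * 0.1996141 = 0.1068 m

0.1068 m


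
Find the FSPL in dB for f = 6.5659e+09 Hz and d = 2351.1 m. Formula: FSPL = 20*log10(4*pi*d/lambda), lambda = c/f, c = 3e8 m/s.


lambda = c / f = 3.0000e+08 / 6.5659e+09 = 0.04569061 m
FSPL = 20 * log10(4*pi*2351.1/0.04569061) = 116.2 dB

116.2 dB


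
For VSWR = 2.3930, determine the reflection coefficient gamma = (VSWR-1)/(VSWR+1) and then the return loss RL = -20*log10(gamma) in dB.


gamma = (2.3930 - 1) / (2.3930 + 1) = 0.4105511
RL = -20 * log10(0.4105511) = 7.733 dB

7.733 dB


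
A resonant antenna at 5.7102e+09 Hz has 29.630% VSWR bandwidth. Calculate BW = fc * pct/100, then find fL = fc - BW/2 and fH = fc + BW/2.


BW = 5.7102e+09 * 29.630/100 = 1.691932e+09 Hz
fL = 5.7102e+09 - 1.691932e+09/2 = 4.864e+09 Hz
fH = 5.7102e+09 + 1.691932e+09/2 = 6.556e+09 Hz

BW=1.692e+09 Hz, fL=4.864e+09 Hz, fH=6.556e+09 Hz


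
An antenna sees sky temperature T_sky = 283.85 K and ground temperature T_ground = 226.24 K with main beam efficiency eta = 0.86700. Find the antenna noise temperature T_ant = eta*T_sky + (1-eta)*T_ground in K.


T_ant = 0.86700 * 283.85 + (1 - 0.86700) * 226.24 = 276.2 K

276.2 K


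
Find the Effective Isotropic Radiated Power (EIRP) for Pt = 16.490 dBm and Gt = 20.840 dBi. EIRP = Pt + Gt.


EIRP = Pt + Gt = 16.490 + 20.840 = 37.33 dBm

37.33 dBm


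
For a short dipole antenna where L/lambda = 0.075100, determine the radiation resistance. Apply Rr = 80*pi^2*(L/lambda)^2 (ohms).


Rr = 80 * pi^2 * (0.075100)^2 = 80 * 9.869604 * 5.640010e-03 = 4.453 ohm

4.453 ohm


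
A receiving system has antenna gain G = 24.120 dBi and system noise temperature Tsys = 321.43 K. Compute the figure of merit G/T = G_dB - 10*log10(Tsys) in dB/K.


G/T = 24.120 - 10*log10(321.43) = 24.120 - 25.07086 = -0.9509 dB/K

-0.9509 dB/K


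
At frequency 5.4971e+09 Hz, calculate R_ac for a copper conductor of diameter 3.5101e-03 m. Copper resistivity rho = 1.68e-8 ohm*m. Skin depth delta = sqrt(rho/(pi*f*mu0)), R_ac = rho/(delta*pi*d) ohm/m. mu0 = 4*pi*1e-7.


delta = sqrt(1.68e-8 / (pi * 5.4971e+09 * 4*pi*1e-7)) = 8.798486e-07 m
R_ac = 1.68e-8 / (8.798486e-07 * pi * 3.5101e-03) = 1.732 ohm/m

1.732 ohm/m


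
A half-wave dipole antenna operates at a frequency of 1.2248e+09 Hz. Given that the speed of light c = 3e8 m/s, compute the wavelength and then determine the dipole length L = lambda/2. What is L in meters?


lambda = c / f = 3.0000e+08 / 1.2248e+09 = 0.2449379 m
L = lambda / 2 = 0.2449379 / 2 = 0.1225 m

0.1225 m


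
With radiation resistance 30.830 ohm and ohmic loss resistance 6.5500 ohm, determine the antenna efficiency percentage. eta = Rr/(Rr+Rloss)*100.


eta = 30.830 / (30.830 + 6.5500) * 100 = 82.48%

82.48%


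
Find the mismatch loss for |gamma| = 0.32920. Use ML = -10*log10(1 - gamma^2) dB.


ML = -10 * log10(1 - 0.32920^2) = -10 * log10(0.89162736) = 0.4982 dB

0.4982 dB


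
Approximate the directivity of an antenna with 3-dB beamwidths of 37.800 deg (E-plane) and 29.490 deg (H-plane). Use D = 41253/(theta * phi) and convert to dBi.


D_linear = 41253 / (37.800 * 29.490) = 37.00743
D_dBi = 10 * log10(37.00743) = 15.68 dBi

15.68 dBi


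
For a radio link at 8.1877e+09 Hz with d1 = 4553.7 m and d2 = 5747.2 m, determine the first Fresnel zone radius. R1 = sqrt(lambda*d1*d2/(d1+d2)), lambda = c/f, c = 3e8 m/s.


lambda = c / f = 3.0000e+08 / 8.1877e+09 = 0.03664033 m
R1 = sqrt(0.03664033 * 4553.7 * 5747.2 / (4553.7 + 5747.2)) = 9.648 m

9.648 m


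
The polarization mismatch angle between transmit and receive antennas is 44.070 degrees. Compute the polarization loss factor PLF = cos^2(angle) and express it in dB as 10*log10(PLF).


PLF_linear = cos^2(44.070 deg) = 0.5162287
PLF_dB = 10 * log10(0.5162287) = -2.872 dB

-2.872 dB


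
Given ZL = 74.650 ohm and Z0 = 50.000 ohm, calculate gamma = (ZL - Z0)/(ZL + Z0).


gamma = (74.650 - 50.000) / (74.650 + 50.000) = 0.1978

0.1978


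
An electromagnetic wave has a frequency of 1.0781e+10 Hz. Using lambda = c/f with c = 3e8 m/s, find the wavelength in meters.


lambda = c / f = 3.0000e+08 / 1.0781e+10 = 0.02783 m

0.02783 m


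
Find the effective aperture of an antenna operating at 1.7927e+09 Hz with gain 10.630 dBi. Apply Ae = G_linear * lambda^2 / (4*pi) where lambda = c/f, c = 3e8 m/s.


lambda = c / f = 3.0000e+08 / 1.7927e+09 = 0.1673453 m
G_linear = 10^(10.630/10) = 11.56112
Ae = G_linear * lambda^2 / (4*pi) = 11.56112 * 0.1673453^2 / (4*pi) = 0.02576 m^2

0.02576 m^2


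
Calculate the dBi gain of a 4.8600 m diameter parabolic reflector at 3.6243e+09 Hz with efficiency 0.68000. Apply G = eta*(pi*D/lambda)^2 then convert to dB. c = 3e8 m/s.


lambda = c / f = 3.0000e+08 / 3.6243e+09 = 0.08277460 m
G_linear = 0.68000 * (pi * 4.8600 / 0.08277460)^2 = 23135.93
G_dBi = 10 * log10(23135.93) = 43.64 dBi

43.64 dBi


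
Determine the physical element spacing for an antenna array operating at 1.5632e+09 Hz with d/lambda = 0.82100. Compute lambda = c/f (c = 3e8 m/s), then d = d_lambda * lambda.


lambda = c / f = 3.0000e+08 / 1.5632e+09 = 0.1919140 m
d = 0.82100 * 0.1919140 = 0.1576 m

0.1576 m


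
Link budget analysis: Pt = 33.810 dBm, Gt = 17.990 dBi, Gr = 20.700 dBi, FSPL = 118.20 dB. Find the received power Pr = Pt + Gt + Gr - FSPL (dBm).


Pr = 33.810 + 17.990 + 20.700 - 118.20 = -45.70 dBm

-45.70 dBm


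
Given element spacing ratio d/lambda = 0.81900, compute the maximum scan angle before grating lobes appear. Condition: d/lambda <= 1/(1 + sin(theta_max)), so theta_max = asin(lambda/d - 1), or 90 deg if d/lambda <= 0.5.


lambda/d - 1 = 1/0.81900 - 1 = 0.2210012
theta_max = asin(0.2210012) = 12.77 deg

12.77 deg


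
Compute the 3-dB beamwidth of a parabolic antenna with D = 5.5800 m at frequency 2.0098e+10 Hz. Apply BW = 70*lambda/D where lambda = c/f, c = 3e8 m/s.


lambda = c / f = 3.0000e+08 / 2.0098e+10 = 0.01492686 m
BW = 70 * 0.01492686 / 5.5800 = 0.1873 deg

0.1873 deg


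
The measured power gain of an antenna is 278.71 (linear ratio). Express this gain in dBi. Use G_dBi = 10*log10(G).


G_dBi = 10 * log10(278.71) = 24.45 dBi

24.45 dBi


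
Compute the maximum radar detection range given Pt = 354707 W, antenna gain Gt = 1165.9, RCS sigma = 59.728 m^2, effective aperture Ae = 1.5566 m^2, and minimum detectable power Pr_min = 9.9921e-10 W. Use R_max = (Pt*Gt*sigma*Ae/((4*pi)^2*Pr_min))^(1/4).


R^4 = 354707*1165.9*59.728*1.5566 / ((4*pi)^2 * 9.9921e-10) = 2.436742e+17
R_max = 2.436742e+17^0.25 = 22218 m

22218 m


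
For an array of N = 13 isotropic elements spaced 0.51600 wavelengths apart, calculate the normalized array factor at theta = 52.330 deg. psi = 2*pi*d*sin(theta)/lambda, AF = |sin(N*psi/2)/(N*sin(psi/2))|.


psi = 2*pi*0.51600*sin(52.330 deg) = 2.566282 rad
AF = |sin(13*2.566282/2) / (13*sin(2.566282/2))| = 0.06630

0.06630


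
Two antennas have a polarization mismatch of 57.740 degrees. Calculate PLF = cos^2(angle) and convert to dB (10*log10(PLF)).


PLF_linear = cos^2(57.740 deg) = 0.2849020
PLF_dB = 10 * log10(0.2849020) = -5.453 dB

-5.453 dB


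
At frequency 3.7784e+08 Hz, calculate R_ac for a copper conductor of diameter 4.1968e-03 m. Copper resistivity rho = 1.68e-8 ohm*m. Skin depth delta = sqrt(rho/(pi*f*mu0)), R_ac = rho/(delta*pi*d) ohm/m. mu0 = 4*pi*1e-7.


delta = sqrt(1.68e-8 / (pi * 3.7784e+08 * 4*pi*1e-7)) = 3.355991e-06 m
R_ac = 1.68e-8 / (3.355991e-06 * pi * 4.1968e-03) = 0.3797 ohm/m

0.3797 ohm/m


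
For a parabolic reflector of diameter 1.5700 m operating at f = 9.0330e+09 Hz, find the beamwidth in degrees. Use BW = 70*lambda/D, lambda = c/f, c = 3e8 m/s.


lambda = c / f = 3.0000e+08 / 9.0330e+09 = 0.03321156 m
BW = 70 * 0.03321156 / 1.5700 = 1.481 deg

1.481 deg


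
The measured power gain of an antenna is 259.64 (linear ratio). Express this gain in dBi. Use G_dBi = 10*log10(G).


G_dBi = 10 * log10(259.64) = 24.14 dBi

24.14 dBi


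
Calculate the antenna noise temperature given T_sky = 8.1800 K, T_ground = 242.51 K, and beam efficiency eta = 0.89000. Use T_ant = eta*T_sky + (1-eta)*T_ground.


T_ant = 0.89000 * 8.1800 + (1 - 0.89000) * 242.51 = 33.96 K

33.96 K


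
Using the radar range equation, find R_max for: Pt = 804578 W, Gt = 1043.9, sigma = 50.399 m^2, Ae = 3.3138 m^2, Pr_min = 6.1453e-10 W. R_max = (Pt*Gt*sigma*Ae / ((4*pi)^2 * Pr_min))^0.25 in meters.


R^4 = 804578*1043.9*50.399*3.3138 / ((4*pi)^2 * 6.1453e-10) = 1.445481e+18
R_max = 1.445481e+18^0.25 = 34674 m

34674 m


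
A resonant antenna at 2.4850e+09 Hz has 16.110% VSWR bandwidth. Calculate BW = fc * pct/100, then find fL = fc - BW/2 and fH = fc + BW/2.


BW = 2.4850e+09 * 16.110/100 = 4.003335e+08 Hz
fL = 2.4850e+09 - 4.003335e+08/2 = 2.285e+09 Hz
fH = 2.4850e+09 + 4.003335e+08/2 = 2.685e+09 Hz

BW=4.003e+08 Hz, fL=2.285e+09 Hz, fH=2.685e+09 Hz


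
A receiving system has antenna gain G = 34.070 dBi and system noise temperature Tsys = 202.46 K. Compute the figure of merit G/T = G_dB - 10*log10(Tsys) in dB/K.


G/T = 34.070 - 10*log10(202.46) = 34.070 - 23.06339 = 11.01 dB/K

11.01 dB/K


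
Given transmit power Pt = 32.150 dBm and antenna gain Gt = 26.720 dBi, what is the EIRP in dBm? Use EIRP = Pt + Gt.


EIRP = Pt + Gt = 32.150 + 26.720 = 58.87 dBm

58.87 dBm


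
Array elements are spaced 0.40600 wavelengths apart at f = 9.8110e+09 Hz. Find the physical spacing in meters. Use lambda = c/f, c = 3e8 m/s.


lambda = c / f = 3.0000e+08 / 9.8110e+09 = 0.03057792 m
d = 0.40600 * 0.03057792 = 0.01241 m

0.01241 m


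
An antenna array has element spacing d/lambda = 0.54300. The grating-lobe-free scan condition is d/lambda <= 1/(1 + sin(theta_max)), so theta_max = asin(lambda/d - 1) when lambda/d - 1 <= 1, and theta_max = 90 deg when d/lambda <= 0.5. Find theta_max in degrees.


lambda/d - 1 = 1/0.54300 - 1 = 0.8416206
theta_max = asin(0.8416206) = 57.31 deg

57.31 deg


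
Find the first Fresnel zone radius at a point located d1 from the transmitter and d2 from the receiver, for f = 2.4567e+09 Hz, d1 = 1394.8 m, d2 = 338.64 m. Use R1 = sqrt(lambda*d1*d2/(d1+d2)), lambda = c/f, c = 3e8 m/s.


lambda = c / f = 3.0000e+08 / 2.4567e+09 = 0.1221150 m
R1 = sqrt(0.1221150 * 1394.8 * 338.64 / (1394.8 + 338.64)) = 5.768 m

5.768 m


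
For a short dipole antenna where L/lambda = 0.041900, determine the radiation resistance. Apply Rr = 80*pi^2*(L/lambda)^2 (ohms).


Rr = 80 * pi^2 * (0.041900)^2 = 80 * 9.869604 * 1.755610e-03 = 1.386 ohm

1.386 ohm


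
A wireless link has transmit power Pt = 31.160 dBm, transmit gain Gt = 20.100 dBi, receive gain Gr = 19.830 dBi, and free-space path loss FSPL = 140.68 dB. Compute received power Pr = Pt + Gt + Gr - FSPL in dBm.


Pr = 31.160 + 20.100 + 19.830 - 140.68 = -69.59 dBm

-69.59 dBm


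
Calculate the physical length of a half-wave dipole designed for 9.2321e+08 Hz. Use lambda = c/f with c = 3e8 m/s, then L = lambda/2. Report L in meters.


lambda = c / f = 3.0000e+08 / 9.2321e+08 = 0.3249532 m
L = lambda / 2 = 0.3249532 / 2 = 0.1625 m

0.1625 m


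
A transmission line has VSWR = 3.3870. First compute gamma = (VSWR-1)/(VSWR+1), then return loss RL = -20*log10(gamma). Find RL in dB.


gamma = (3.3870 - 1) / (3.3870 + 1) = 0.5441076
RL = -20 * log10(0.5441076) = 5.286 dB

5.286 dB


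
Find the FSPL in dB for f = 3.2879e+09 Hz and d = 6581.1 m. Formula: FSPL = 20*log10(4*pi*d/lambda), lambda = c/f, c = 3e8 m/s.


lambda = c / f = 3.0000e+08 / 3.2879e+09 = 0.09124365 m
FSPL = 20 * log10(4*pi*6581.1/0.09124365) = 119.1 dB

119.1 dB


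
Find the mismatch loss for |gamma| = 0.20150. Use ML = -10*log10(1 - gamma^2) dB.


ML = -10 * log10(1 - 0.20150^2) = -10 * log10(0.95939775) = 0.1800 dB

0.1800 dB


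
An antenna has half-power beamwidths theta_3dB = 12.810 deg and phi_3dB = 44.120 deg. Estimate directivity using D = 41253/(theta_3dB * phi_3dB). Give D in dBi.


D_linear = 41253 / (12.810 * 44.120) = 72.99127
D_dBi = 10 * log10(72.99127) = 18.63 dBi

18.63 dBi


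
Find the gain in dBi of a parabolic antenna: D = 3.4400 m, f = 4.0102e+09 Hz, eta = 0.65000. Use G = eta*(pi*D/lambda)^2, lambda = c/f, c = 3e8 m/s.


lambda = c / f = 3.0000e+08 / 4.0102e+09 = 0.07480924 m
G_linear = 0.65000 * (pi * 3.4400 / 0.07480924)^2 = 13564.99
G_dBi = 10 * log10(13564.99) = 41.32 dBi

41.32 dBi


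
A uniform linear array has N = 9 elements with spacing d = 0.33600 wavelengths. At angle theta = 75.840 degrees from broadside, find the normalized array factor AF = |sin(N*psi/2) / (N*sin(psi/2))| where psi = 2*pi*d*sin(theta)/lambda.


psi = 2*pi*0.33600*sin(75.840 deg) = 2.047006 rad
AF = |sin(9*2.047006/2) / (9*sin(2.047006/2))| = 0.02754

0.02754


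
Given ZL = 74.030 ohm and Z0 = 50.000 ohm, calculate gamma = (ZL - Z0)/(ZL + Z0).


gamma = (74.030 - 50.000) / (74.030 + 50.000) = 0.1937

0.1937


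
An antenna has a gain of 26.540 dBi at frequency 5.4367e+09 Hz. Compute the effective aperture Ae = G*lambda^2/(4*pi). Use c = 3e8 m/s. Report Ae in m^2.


lambda = c / f = 3.0000e+08 / 5.4367e+09 = 0.05518053 m
G_linear = 10^(26.540/10) = 450.8167
Ae = G_linear * lambda^2 / (4*pi) = 450.8167 * 0.05518053^2 / (4*pi) = 0.1092 m^2

0.1092 m^2


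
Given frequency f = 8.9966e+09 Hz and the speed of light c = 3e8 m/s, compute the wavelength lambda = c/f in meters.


lambda = c / f = 3.0000e+08 / 8.9966e+09 = 0.03335 m

0.03335 m


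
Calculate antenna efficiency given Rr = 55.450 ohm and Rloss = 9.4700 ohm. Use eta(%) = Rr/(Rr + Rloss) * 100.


eta = 55.450 / (55.450 + 9.4700) * 100 = 85.41%

85.41%


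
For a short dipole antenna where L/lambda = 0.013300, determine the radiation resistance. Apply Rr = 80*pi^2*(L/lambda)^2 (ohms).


Rr = 80 * pi^2 * (0.013300)^2 = 80 * 9.869604 * 1.768900e-04 = 0.1397 ohm

0.1397 ohm
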